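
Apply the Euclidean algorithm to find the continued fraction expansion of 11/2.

Run the Euclidean algorithm on 11 and 2; the successive quotients are the partial quotients a_0, a_1, ... (each step inverts the fractional part left over by the previous one):
  11 = 5*2 + 1, so a_0 = 5.
  2 = 2*1 + 0, so a_1 = 2.
The remainder reaches 0 after 2 divisions, so the expansion has 2 partial quotients, read off in order.

[5; 2]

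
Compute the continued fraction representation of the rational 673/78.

[8; 1, 1, 1, 2, 4, 2]

Run the Euclidean algorithm on 673 and 78; the successive quotients are the partial quotients a_0, a_1, ... (each step inverts the fractional part left over by the previous one):
  673 = 8*78 + 49, so a_0 = 8.
  78 = 1*49 + 29, so a_1 = 1.
  49 = 1*29 + 20, so a_2 = 1.
  29 = 1*20 + 9, so a_3 = 1.
  20 = 2*9 + 2, so a_4 = 2.
  9 = 4*2 + 1, so a_5 = 4.
  2 = 2*1 + 0, so a_6 = 2.
The remainder reaches 0 after 7 divisions, so the expansion has 7 partial quotients, read off in order.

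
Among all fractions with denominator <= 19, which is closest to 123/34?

47/13

Expand x = 123/34 as a continued fraction with the Euclidean algorithm:
  123 = 3*34 + 21, so a_0 = 3.
  34 = 1*21 + 13, so a_1 = 1.
  21 = 1*13 + 8, so a_2 = 1.
  13 = 1*8 + 5, so a_3 = 1.
  8 = 1*5 + 3, so a_4 = 1.
  5 = 1*3 + 2, so a_5 = 1.
  3 = 1*2 + 1, so a_6 = 1.
  2 = 2*1 + 0, so a_7 = 2.
so x = [3; 1, 1, 1, 1, 1, 1, 2].
Convergents (p_i = a_i*p_{i-1} + p_{i-2}, q_i = a_i*q_{i-1} + q_{i-2} with p_{-2}=0, p_{-1}=1, q_{-2}=1, q_{-1}=0), until the denominator exceeds 19:
  i=0: a_0=3, p_0 = 3*1 + 0 = 3, q_0 = 3*0 + 1 = 1.
  i=1: a_1=1, p_1 = 1*3 + 1 = 4, q_1 = 1*1 + 0 = 1.
  i=2: a_2=1, p_2 = 1*4 + 3 = 7, q_2 = 1*1 + 1 = 2.
  i=3: a_3=1, p_3 = 1*7 + 4 = 11, q_3 = 1*2 + 1 = 3.
  i=4: a_4=1, p_4 = 1*11 + 7 = 18, q_4 = 1*3 + 2 = 5.
  i=5: a_5=1, p_5 = 1*18 + 11 = 29, q_5 = 1*5 + 3 = 8.
  i=6: a_6=1, p_6 = 1*29 + 18 = 47, q_6 = 1*8 + 5 = 13.
  i=7: a_7=2, p_7 = 2*47 + 29 = 123, q_7 = 2*13 + 8 = 34.
q_7 = 34 > 19, so the last convergent with denominator <= 19 is p_6/q_6 = 47/13.
The closest fraction with denominator <= 19 is either p_6/q_6 or the intermediate fraction (k*p_6 + p_5)/(k*q_6 + q_5) with the largest k >= 1 whose denominator stays <= 19; these approach x as k grows, and every other convergent or intermediate fraction in range is farther away.
Largest k: floor((19 - q_5)/q_6) = floor((19 - 8)/13) = 0.
Since k = 0, no intermediate fraction beyond p_6/q_6 has denominator <= 19, so the convergent 47/13 is the closest (its error is |123*13 - 47*34|/(34*13) = 1/442).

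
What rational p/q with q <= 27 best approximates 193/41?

113/24

Expand x = 193/41 as a continued fraction with the Euclidean algorithm:
  193 = 4*41 + 29, so a_0 = 4.
  41 = 1*29 + 12, so a_1 = 1.
  29 = 2*12 + 5, so a_2 = 2.
  12 = 2*5 + 2, so a_3 = 2.
  5 = 2*2 + 1, so a_4 = 2.
  2 = 2*1 + 0, so a_5 = 2.
so x = [4; 1, 2, 2, 2, 2].
Convergents (p_i = a_i*p_{i-1} + p_{i-2}, q_i = a_i*q_{i-1} + q_{i-2} with p_{-2}=0, p_{-1}=1, q_{-2}=1, q_{-1}=0), until the denominator exceeds 27:
  i=0: a_0=4, p_0 = 4*1 + 0 = 4, q_0 = 4*0 + 1 = 1.
  i=1: a_1=1, p_1 = 1*4 + 1 = 5, q_1 = 1*1 + 0 = 1.
  i=2: a_2=2, p_2 = 2*5 + 4 = 14, q_2 = 2*1 + 1 = 3.
  i=3: a_3=2, p_3 = 2*14 + 5 = 33, q_3 = 2*3 + 1 = 7.
  i=4: a_4=2, p_4 = 2*33 + 14 = 80, q_4 = 2*7 + 3 = 17.
  i=5: a_5=2, p_5 = 2*80 + 33 = 193, q_5 = 2*17 + 7 = 41.
q_5 = 41 > 27, so the last convergent with denominator <= 27 is p_4/q_4 = 80/17.
The closest fraction with denominator <= 27 is either p_4/q_4 or the intermediate fraction (k*p_4 + p_3)/(k*q_4 + q_3) with the largest k >= 1 whose denominator stays <= 27; these approach x as k grows, and every other convergent or intermediate fraction in range is farther away.
Largest k: floor((27 - q_3)/q_4) = floor((27 - 7)/17) = 1.
That gives (1*80 + 33)/(1*17 + 7) = 113/24.
Compare the errors: |x - 80/17| = |193*17 - 80*41|/(41*17) = 1/697, and |x - 113/24| = |193*24 - 113*41|/(41*24) = 1/984.
Cross-multiplying, 1*697 = 697 < 984 = 1*984, so 1/984 is smaller: the intermediate fraction 113/24 is closer to x than 80/17.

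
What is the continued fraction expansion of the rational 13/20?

Run the Euclidean algorithm on 13 and 20; the successive quotients are the partial quotients a_0, a_1, ... (each step inverts the fractional part left over by the previous one):
  13 = 0*20 + 13, so a_0 = 0.
  20 = 1*13 + 7, so a_1 = 1.
  13 = 1*7 + 6, so a_2 = 1.
  7 = 1*6 + 1, so a_3 = 1.
  6 = 6*1 + 0, so a_4 = 6.
The remainder reaches 0 after 5 divisions, so the expansion has 5 partial quotients, read off in order.

[0; 1, 1, 1, 6]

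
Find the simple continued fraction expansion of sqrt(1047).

[32; (2, 1, 3, 1, 20, 1, 3, 1, 2, 64)]

Write x_i = (sqrt(1047) + m_i)/d_i with (m_0, d_0) = (0, 1). a_0 = floor(sqrt(1047)) = 32, since 32^2 = 1024 <= 1047 < 1089 = 33^2.
Iterate m_{i+1} = d_i*a_i - m_i, d_{i+1} = (1047 - m_{i+1}^2)/d_i, a_{i+1} = floor((a_0 + m_{i+1})/d_{i+1}):
  m_1 = 1*32 - 0 = 32, d_1 = (1047 - 32^2)/1 = 23/1 = 23, a_1 = floor((32 + 32)/23) = 2.
  m_2 = 23*2 - 32 = 14, d_2 = (1047 - 14^2)/23 = 851/23 = 37, a_2 = floor((32 + 14)/37) = 1.
  m_3 = 37*1 - 14 = 23, d_3 = (1047 - 23^2)/37 = 518/37 = 14, a_3 = floor((32 + 23)/14) = 3.
  m_4 = 14*3 - 23 = 19, d_4 = (1047 - 19^2)/14 = 686/14 = 49, a_4 = floor((32 + 19)/49) = 1.
  m_5 = 49*1 - 19 = 30, d_5 = (1047 - 30^2)/49 = 147/49 = 3, a_5 = floor((32 + 30)/3) = 20.
  m_6 = 3*20 - 30 = 30, d_6 = (1047 - 30^2)/3 = 147/3 = 49, a_6 = floor((32 + 30)/49) = 1.
  m_7 = 49*1 - 30 = 19, d_7 = (1047 - 19^2)/49 = 686/49 = 14, a_7 = floor((32 + 19)/14) = 3.
  m_8 = 14*3 - 19 = 23, d_8 = (1047 - 23^2)/14 = 518/14 = 37, a_8 = floor((32 + 23)/37) = 1.
  m_9 = 37*1 - 23 = 14, d_9 = (1047 - 14^2)/37 = 851/37 = 23, a_9 = floor((32 + 14)/23) = 2.
  m_10 = 23*2 - 14 = 32, d_10 = (1047 - 32^2)/23 = 23/23 = 1, a_10 = floor((32 + 32)/1) = 64.
  m_11 = 1*64 - 32 = 32, d_11 = (1047 - 32^2)/1 = 23/1 = 23: (m_11, d_11) = (m_1, d_1) = (32, 23), so from here the quotients repeat a_1, ..., a_10; the period length is 10.
Hence the expansion of sqrt(1047) is a_0 = 32 followed by the repeating block 2, 1, 3, 1, 20, 1, 3, 1, 2, 64 (period 10).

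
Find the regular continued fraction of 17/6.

Run the Euclidean algorithm on 17 and 6; the successive quotients are the partial quotients a_0, a_1, ... (each step inverts the fractional part left over by the previous one):
  17 = 2*6 + 5, so a_0 = 2.
  6 = 1*5 + 1, so a_1 = 1.
  5 = 5*1 + 0, so a_2 = 5.
The remainder reaches 0 after 3 divisions, so the expansion has 3 partial quotients, read off in order.

[2; 1, 5]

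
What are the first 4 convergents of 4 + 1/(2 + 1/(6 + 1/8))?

Using the convergent recurrence p_i = a_i*p_{i-1} + p_{i-2}, q_i = a_i*q_{i-1} + q_{i-2} with p_{-2}=0, p_{-1}=1, q_{-2}=1, q_{-1}=0:
  i=0: a_0=4, p_0 = 4*1 + 0 = 4, q_0 = 4*0 + 1 = 1.
  i=1: a_1=2, p_1 = 2*4 + 1 = 9, q_1 = 2*1 + 0 = 2.
  i=2: a_2=6, p_2 = 6*9 + 4 = 58, q_2 = 6*2 + 1 = 13.
  i=3: a_3=8, p_3 = 8*58 + 9 = 473, q_3 = 8*13 + 2 = 106.

4/1, 9/2, 58/13, 473/106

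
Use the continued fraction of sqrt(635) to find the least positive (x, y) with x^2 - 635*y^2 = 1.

First expand sqrt(635) as a continued fraction. With x_i = (sqrt(635) + m_i)/d_i and (m_0, d_0) = (0, 1): a_0 = floor(sqrt(635)) = 25, since 25^2 = 625 <= 635 < 676 = 26^2.
Iterate m_{i+1} = d_i*a_i - m_i, d_{i+1} = (635 - m_{i+1}^2)/d_i, a_{i+1} = floor((a_0 + m_{i+1})/d_{i+1}):
  m_1 = 1*25 - 0 = 25, d_1 = (635 - 25^2)/1 = 10/1 = 10, a_1 = floor((25 + 25)/10) = 5.
  m_2 = 10*5 - 25 = 25, d_2 = (635 - 25^2)/10 = 10/10 = 1, a_2 = floor((25 + 25)/1) = 50.
  m_3 = 1*50 - 25 = 25, d_3 = (635 - 25^2)/1 = 10/1 = 10: (m_3, d_3) = (m_1, d_1) = (25, 10), so from here the quotients repeat a_1, a_2; the period length is 2.
So sqrt(635) = [25; (5, 50)] with period length k = 2.
k is even, so the fundamental solution of x^2 - 635y^2 = 1 is (p_{k-1}, q_{k-1}) = (p_1, q_1); compute convergents through index 1.
Convergents (p_i = a_i*p_{i-1} + p_{i-2}, q_i = a_i*q_{i-1} + q_{i-2} with p_{-2}=0, p_{-1}=1, q_{-2}=1, q_{-1}=0):
  i=0: a_0=25, p_0 = 25*1 + 0 = 25, q_0 = 25*0 + 1 = 1.
  i=1: a_1=5, p_1 = 5*25 + 1 = 126, q_1 = 5*1 + 0 = 5.
Check: 126^2 - 635*5^2 = 15876 - 15875 = 1, so (x, y) = (126, 5) solves the equation, and by the theorem it is the least positive solution.

(x, y) = (126, 5)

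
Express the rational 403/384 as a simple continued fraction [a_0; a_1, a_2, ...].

[1; 20, 4, 1, 3]

Run the Euclidean algorithm on 403 and 384; the successive quotients are the partial quotients a_0, a_1, ... (each step inverts the fractional part left over by the previous one):
  403 = 1*384 + 19, so a_0 = 1.
  384 = 20*19 + 4, so a_1 = 20.
  19 = 4*4 + 3, so a_2 = 4.
  4 = 1*3 + 1, so a_3 = 1.
  3 = 3*1 + 0, so a_4 = 3.
The remainder reaches 0 after 5 divisions, so the expansion has 5 partial quotients, read off in order.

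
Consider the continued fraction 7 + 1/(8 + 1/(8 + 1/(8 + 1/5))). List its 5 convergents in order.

Using the convergent recurrence p_i = a_i*p_{i-1} + p_{i-2}, q_i = a_i*q_{i-1} + q_{i-2} with p_{-2}=0, p_{-1}=1, q_{-2}=1, q_{-1}=0:
  i=0: a_0=7, p_0 = 7*1 + 0 = 7, q_0 = 7*0 + 1 = 1.
  i=1: a_1=8, p_1 = 8*7 + 1 = 57, q_1 = 8*1 + 0 = 8.
  i=2: a_2=8, p_2 = 8*57 + 7 = 463, q_2 = 8*8 + 1 = 65.
  i=3: a_3=8, p_3 = 8*463 + 57 = 3761, q_3 = 8*65 + 8 = 528.
  i=4: a_4=5, p_4 = 5*3761 + 463 = 19268, q_4 = 5*528 + 65 = 2705.

7/1, 57/8, 463/65, 3761/528, 19268/2705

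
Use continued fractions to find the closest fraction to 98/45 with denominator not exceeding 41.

61/28

Expand x = 98/45 as a continued fraction with the Euclidean algorithm:
  98 = 2*45 + 8, so a_0 = 2.
  45 = 5*8 + 5, so a_1 = 5.
  8 = 1*5 + 3, so a_2 = 1.
  5 = 1*3 + 2, so a_3 = 1.
  3 = 1*2 + 1, so a_4 = 1.
  2 = 2*1 + 0, so a_5 = 2.
so x = [2; 5, 1, 1, 1, 2].
Convergents (p_i = a_i*p_{i-1} + p_{i-2}, q_i = a_i*q_{i-1} + q_{i-2} with p_{-2}=0, p_{-1}=1, q_{-2}=1, q_{-1}=0), until the denominator exceeds 41:
  i=0: a_0=2, p_0 = 2*1 + 0 = 2, q_0 = 2*0 + 1 = 1.
  i=1: a_1=5, p_1 = 5*2 + 1 = 11, q_1 = 5*1 + 0 = 5.
  i=2: a_2=1, p_2 = 1*11 + 2 = 13, q_2 = 1*5 + 1 = 6.
  i=3: a_3=1, p_3 = 1*13 + 11 = 24, q_3 = 1*6 + 5 = 11.
  i=4: a_4=1, p_4 = 1*24 + 13 = 37, q_4 = 1*11 + 6 = 17.
  i=5: a_5=2, p_5 = 2*37 + 24 = 98, q_5 = 2*17 + 11 = 45.
q_5 = 45 > 41, so the last convergent with denominator <= 41 is p_4/q_4 = 37/17.
The closest fraction with denominator <= 41 is either p_4/q_4 or the intermediate fraction (k*p_4 + p_3)/(k*q_4 + q_3) with the largest k >= 1 whose denominator stays <= 41; these approach x as k grows, and every other convergent or intermediate fraction in range is farther away.
Largest k: floor((41 - q_3)/q_4) = floor((41 - 11)/17) = 1.
That gives (1*37 + 24)/(1*17 + 11) = 61/28.
Compare the errors: |x - 37/17| = |98*17 - 37*45|/(45*17) = 1/765, and |x - 61/28| = |98*28 - 61*45|/(45*28) = 1/1260.
Cross-multiplying, 1*765 = 765 < 1260 = 1*1260, so 1/1260 is smaller: the intermediate fraction 61/28 is closer to x than 37/17.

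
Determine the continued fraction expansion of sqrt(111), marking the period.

Write x_i = (sqrt(111) + m_i)/d_i with (m_0, d_0) = (0, 1). a_0 = floor(sqrt(111)) = 10, since 10^2 = 100 <= 111 < 121 = 11^2.
Iterate m_{i+1} = d_i*a_i - m_i, d_{i+1} = (111 - m_{i+1}^2)/d_i, a_{i+1} = floor((a_0 + m_{i+1})/d_{i+1}):
  m_1 = 1*10 - 0 = 10, d_1 = (111 - 10^2)/1 = 11/1 = 11, a_1 = floor((10 + 10)/11) = 1.
  m_2 = 11*1 - 10 = 1, d_2 = (111 - 1^2)/11 = 110/11 = 10, a_2 = floor((10 + 1)/10) = 1.
  m_3 = 10*1 - 1 = 9, d_3 = (111 - 9^2)/10 = 30/10 = 3, a_3 = floor((10 + 9)/3) = 6.
  m_4 = 3*6 - 9 = 9, d_4 = (111 - 9^2)/3 = 30/3 = 10, a_4 = floor((10 + 9)/10) = 1.
  m_5 = 10*1 - 9 = 1, d_5 = (111 - 1^2)/10 = 110/10 = 11, a_5 = floor((10 + 1)/11) = 1.
  m_6 = 11*1 - 1 = 10, d_6 = (111 - 10^2)/11 = 11/11 = 1, a_6 = floor((10 + 10)/1) = 20.
  m_7 = 1*20 - 10 = 10, d_7 = (111 - 10^2)/1 = 11/1 = 11: (m_7, d_7) = (m_1, d_1) = (10, 11), so from here the quotients repeat a_1, ..., a_6; the period length is 6.
Hence the expansion of sqrt(111) is a_0 = 10 followed by the repeating block 1, 1, 6, 1, 1, 20 (period 6).

[10; (1, 1, 6, 1, 1, 20)]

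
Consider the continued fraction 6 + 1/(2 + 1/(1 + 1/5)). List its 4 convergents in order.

Using the convergent recurrence p_i = a_i*p_{i-1} + p_{i-2}, q_i = a_i*q_{i-1} + q_{i-2} with p_{-2}=0, p_{-1}=1, q_{-2}=1, q_{-1}=0:
  i=0: a_0=6, p_0 = 6*1 + 0 = 6, q_0 = 6*0 + 1 = 1.
  i=1: a_1=2, p_1 = 2*6 + 1 = 13, q_1 = 2*1 + 0 = 2.
  i=2: a_2=1, p_2 = 1*13 + 6 = 19, q_2 = 1*2 + 1 = 3.
  i=3: a_3=5, p_3 = 5*19 + 13 = 108, q_3 = 5*3 + 2 = 17.

6/1, 13/2, 19/3, 108/17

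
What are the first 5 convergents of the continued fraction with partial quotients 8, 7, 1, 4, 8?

Using the convergent recurrence p_i = a_i*p_{i-1} + p_{i-2}, q_i = a_i*q_{i-1} + q_{i-2} with p_{-2}=0, p_{-1}=1, q_{-2}=1, q_{-1}=0:
  i=0: a_0=8, p_0 = 8*1 + 0 = 8, q_0 = 8*0 + 1 = 1.
  i=1: a_1=7, p_1 = 7*8 + 1 = 57, q_1 = 7*1 + 0 = 7.
  i=2: a_2=1, p_2 = 1*57 + 8 = 65, q_2 = 1*7 + 1 = 8.
  i=3: a_3=4, p_3 = 4*65 + 57 = 317, q_3 = 4*8 + 7 = 39.
  i=4: a_4=8, p_4 = 8*317 + 65 = 2601, q_4 = 8*39 + 8 = 320.

8/1, 57/7, 65/8, 317/39, 2601/320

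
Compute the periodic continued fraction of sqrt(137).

Write x_i = (sqrt(137) + m_i)/d_i with (m_0, d_0) = (0, 1). a_0 = floor(sqrt(137)) = 11, since 11^2 = 121 <= 137 < 144 = 12^2.
Iterate m_{i+1} = d_i*a_i - m_i, d_{i+1} = (137 - m_{i+1}^2)/d_i, a_{i+1} = floor((a_0 + m_{i+1})/d_{i+1}):
  m_1 = 1*11 - 0 = 11, d_1 = (137 - 11^2)/1 = 16/1 = 16, a_1 = floor((11 + 11)/16) = 1.
  m_2 = 16*1 - 11 = 5, d_2 = (137 - 5^2)/16 = 112/16 = 7, a_2 = floor((11 + 5)/7) = 2.
  m_3 = 7*2 - 5 = 9, d_3 = (137 - 9^2)/7 = 56/7 = 8, a_3 = floor((11 + 9)/8) = 2.
  m_4 = 8*2 - 9 = 7, d_4 = (137 - 7^2)/8 = 88/8 = 11, a_4 = floor((11 + 7)/11) = 1.
  m_5 = 11*1 - 7 = 4, d_5 = (137 - 4^2)/11 = 121/11 = 11, a_5 = floor((11 + 4)/11) = 1.
  m_6 = 11*1 - 4 = 7, d_6 = (137 - 7^2)/11 = 88/11 = 8, a_6 = floor((11 + 7)/8) = 2.
  m_7 = 8*2 - 7 = 9, d_7 = (137 - 9^2)/8 = 56/8 = 7, a_7 = floor((11 + 9)/7) = 2.
  m_8 = 7*2 - 9 = 5, d_8 = (137 - 5^2)/7 = 112/7 = 16, a_8 = floor((11 + 5)/16) = 1.
  m_9 = 16*1 - 5 = 11, d_9 = (137 - 11^2)/16 = 16/16 = 1, a_9 = floor((11 + 11)/1) = 22.
  m_10 = 1*22 - 11 = 11, d_10 = (137 - 11^2)/1 = 16/1 = 16: (m_10, d_10) = (m_1, d_1) = (11, 16), so from here the quotients repeat a_1, ..., a_9; the period length is 9.
Hence the expansion of sqrt(137) is a_0 = 11 followed by the repeating block 1, 2, 2, 1, 1, 2, 2, 1, 22 (period 9).

[11; (1, 2, 2, 1, 1, 2, 2, 1, 22)]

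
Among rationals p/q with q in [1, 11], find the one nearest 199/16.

112/9

Expand x = 199/16 as a continued fraction with the Euclidean algorithm:
  199 = 12*16 + 7, so a_0 = 12.
  16 = 2*7 + 2, so a_1 = 2.
  7 = 3*2 + 1, so a_2 = 3.
  2 = 2*1 + 0, so a_3 = 2.
so x = [12; 2, 3, 2].
Convergents (p_i = a_i*p_{i-1} + p_{i-2}, q_i = a_i*q_{i-1} + q_{i-2} with p_{-2}=0, p_{-1}=1, q_{-2}=1, q_{-1}=0), until the denominator exceeds 11:
  i=0: a_0=12, p_0 = 12*1 + 0 = 12, q_0 = 12*0 + 1 = 1.
  i=1: a_1=2, p_1 = 2*12 + 1 = 25, q_1 = 2*1 + 0 = 2.
  i=2: a_2=3, p_2 = 3*25 + 12 = 87, q_2 = 3*2 + 1 = 7.
  i=3: a_3=2, p_3 = 2*87 + 25 = 199, q_3 = 2*7 + 2 = 16.
q_3 = 16 > 11, so the last convergent with denominator <= 11 is p_2/q_2 = 87/7.
The closest fraction with denominator <= 11 is either p_2/q_2 or the intermediate fraction (k*p_2 + p_1)/(k*q_2 + q_1) with the largest k >= 1 whose denominator stays <= 11; these approach x as k grows, and every other convergent or intermediate fraction in range is farther away.
Largest k: floor((11 - q_1)/q_2) = floor((11 - 2)/7) = 1.
That gives (1*87 + 25)/(1*7 + 2) = 112/9.
Compare the errors: |x - 87/7| = |199*7 - 87*16|/(16*7) = 1/112, and |x - 112/9| = |199*9 - 112*16|/(16*9) = 1/144.
Cross-multiplying, 1*112 = 112 < 144 = 1*144, so 1/144 is smaller: the intermediate fraction 112/9 is closer to x than 87/7.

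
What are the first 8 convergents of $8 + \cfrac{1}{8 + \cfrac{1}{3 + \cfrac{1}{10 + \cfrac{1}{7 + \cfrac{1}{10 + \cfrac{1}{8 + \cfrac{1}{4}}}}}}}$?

Using the convergent recurrence p_i = a_i*p_{i-1} + p_{i-2}, q_i = a_i*q_{i-1} + q_{i-2} with p_{-2}=0, p_{-1}=1, q_{-2}=1, q_{-1}=0:
  i=0: a_0=8, p_0 = 8*1 + 0 = 8, q_0 = 8*0 + 1 = 1.
  i=1: a_1=8, p_1 = 8*8 + 1 = 65, q_1 = 8*1 + 0 = 8.
  i=2: a_2=3, p_2 = 3*65 + 8 = 203, q_2 = 3*8 + 1 = 25.
  i=3: a_3=10, p_3 = 10*203 + 65 = 2095, q_3 = 10*25 + 8 = 258.
  i=4: a_4=7, p_4 = 7*2095 + 203 = 14868, q_4 = 7*258 + 25 = 1831.
  i=5: a_5=10, p_5 = 10*14868 + 2095 = 150775, q_5 = 10*1831 + 258 = 18568.
  i=6: a_6=8, p_6 = 8*150775 + 14868 = 1221068, q_6 = 8*18568 + 1831 = 150375.
  i=7: a_7=4, p_7 = 4*1221068 + 150775 = 5035047, q_7 = 4*150375 + 18568 = 620068.

8/1, 65/8, 203/25, 2095/258, 14868/1831, 150775/18568, 1221068/150375, 5035047/620068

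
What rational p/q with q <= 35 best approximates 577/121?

Expand x = 577/121 as a continued fraction with the Euclidean algorithm:
  577 = 4*121 + 93, so a_0 = 4.
  121 = 1*93 + 28, so a_1 = 1.
  93 = 3*28 + 9, so a_2 = 3.
  28 = 3*9 + 1, so a_3 = 3.
  9 = 9*1 + 0, so a_4 = 9.
so x = [4; 1, 3, 3, 9].
Convergents (p_i = a_i*p_{i-1} + p_{i-2}, q_i = a_i*q_{i-1} + q_{i-2} with p_{-2}=0, p_{-1}=1, q_{-2}=1, q_{-1}=0), until the denominator exceeds 35:
  i=0: a_0=4, p_0 = 4*1 + 0 = 4, q_0 = 4*0 + 1 = 1.
  i=1: a_1=1, p_1 = 1*4 + 1 = 5, q_1 = 1*1 + 0 = 1.
  i=2: a_2=3, p_2 = 3*5 + 4 = 19, q_2 = 3*1 + 1 = 4.
  i=3: a_3=3, p_3 = 3*19 + 5 = 62, q_3 = 3*4 + 1 = 13.
  i=4: a_4=9, p_4 = 9*62 + 19 = 577, q_4 = 9*13 + 4 = 121.
q_4 = 121 > 35, so the last convergent with denominator <= 35 is p_3/q_3 = 62/13.
The closest fraction with denominator <= 35 is either p_3/q_3 or the intermediate fraction (k*p_3 + p_2)/(k*q_3 + q_2) with the largest k >= 1 whose denominator stays <= 35; these approach x as k grows, and every other convergent or intermediate fraction in range is farther away.
Largest k: floor((35 - q_2)/q_3) = floor((35 - 4)/13) = 2.
That gives (2*62 + 19)/(2*13 + 4) = 143/30.
Compare the errors: |x - 62/13| = |577*13 - 62*121|/(121*13) = 1/1573, and |x - 143/30| = |577*30 - 143*121|/(121*30) = 7/3630.
Cross-multiplying, 1*3630 = 3630 < 11011 = 7*1573, so 1/1573 is smaller: the convergent 62/13 is closer to x than 143/30.

62/13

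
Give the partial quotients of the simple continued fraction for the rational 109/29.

Run the Euclidean algorithm on 109 and 29; the successive quotients are the partial quotients a_0, a_1, ... (each step inverts the fractional part left over by the previous one):
  109 = 3*29 + 22, so a_0 = 3.
  29 = 1*22 + 7, so a_1 = 1.
  22 = 3*7 + 1, so a_2 = 3.
  7 = 7*1 + 0, so a_3 = 7.
The remainder reaches 0 after 4 divisions, so the expansion has 4 partial quotients, read off in order.

[3; 1, 3, 7]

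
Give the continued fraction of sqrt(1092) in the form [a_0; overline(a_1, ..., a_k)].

Write x_i = (sqrt(1092) + m_i)/d_i with (m_0, d_0) = (0, 1). a_0 = floor(sqrt(1092)) = 33, since 33^2 = 1089 <= 1092 < 1156 = 34^2.
Iterate m_{i+1} = d_i*a_i - m_i, d_{i+1} = (1092 - m_{i+1}^2)/d_i, a_{i+1} = floor((a_0 + m_{i+1})/d_{i+1}):
  m_1 = 1*33 - 0 = 33, d_1 = (1092 - 33^2)/1 = 3/1 = 3, a_1 = floor((33 + 33)/3) = 22.
  m_2 = 3*22 - 33 = 33, d_2 = (1092 - 33^2)/3 = 3/3 = 1, a_2 = floor((33 + 33)/1) = 66.
  m_3 = 1*66 - 33 = 33, d_3 = (1092 - 33^2)/1 = 3/1 = 3: (m_3, d_3) = (m_1, d_1) = (33, 3), so from here the quotients repeat a_1, a_2; the period length is 2.
Hence the expansion of sqrt(1092) is a_0 = 33 followed by the repeating block 22, 66 (period 2).

[33; overline(22, 66)]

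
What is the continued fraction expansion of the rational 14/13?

Run the Euclidean algorithm on 14 and 13; the successive quotients are the partial quotients a_0, a_1, ... (each step inverts the fractional part left over by the previous one):
  14 = 1*13 + 1, so a_0 = 1.
  13 = 13*1 + 0, so a_1 = 13.
The remainder reaches 0 after 2 divisions, so the expansion has 2 partial quotients, read off in order.

[1; 13]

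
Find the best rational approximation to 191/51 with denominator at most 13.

Expand x = 191/51 as a continued fraction with the Euclidean algorithm:
  191 = 3*51 + 38, so a_0 = 3.
  51 = 1*38 + 13, so a_1 = 1.
  38 = 2*13 + 12, so a_2 = 2.
  13 = 1*12 + 1, so a_3 = 1.
  12 = 12*1 + 0, so a_4 = 12.
so x = [3; 1, 2, 1, 12].
Convergents (p_i = a_i*p_{i-1} + p_{i-2}, q_i = a_i*q_{i-1} + q_{i-2} with p_{-2}=0, p_{-1}=1, q_{-2}=1, q_{-1}=0), until the denominator exceeds 13:
  i=0: a_0=3, p_0 = 3*1 + 0 = 3, q_0 = 3*0 + 1 = 1.
  i=1: a_1=1, p_1 = 1*3 + 1 = 4, q_1 = 1*1 + 0 = 1.
  i=2: a_2=2, p_2 = 2*4 + 3 = 11, q_2 = 2*1 + 1 = 3.
  i=3: a_3=1, p_3 = 1*11 + 4 = 15, q_3 = 1*3 + 1 = 4.
  i=4: a_4=12, p_4 = 12*15 + 11 = 191, q_4 = 12*4 + 3 = 51.
q_4 = 51 > 13, so the last convergent with denominator <= 13 is p_3/q_3 = 15/4.
The closest fraction with denominator <= 13 is either p_3/q_3 or the intermediate fraction (k*p_3 + p_2)/(k*q_3 + q_2) with the largest k >= 1 whose denominator stays <= 13; these approach x as k grows, and every other convergent or intermediate fraction in range is farther away.
Largest k: floor((13 - q_2)/q_3) = floor((13 - 3)/4) = 2.
That gives (2*15 + 11)/(2*4 + 3) = 41/11.
Compare the errors: |x - 15/4| = |191*4 - 15*51|/(51*4) = 1/204, and |x - 41/11| = |191*11 - 41*51|/(51*11) = 10/561.
Cross-multiplying, 1*561 = 561 < 2040 = 10*204, so 1/204 is smaller: the convergent 15/4 is closer to x than 41/11.

15/4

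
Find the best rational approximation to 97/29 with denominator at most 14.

10/3

Expand x = 97/29 as a continued fraction with the Euclidean algorithm:
  97 = 3*29 + 10, so a_0 = 3.
  29 = 2*10 + 9, so a_1 = 2.
  10 = 1*9 + 1, so a_2 = 1.
  9 = 9*1 + 0, so a_3 = 9.
so x = [3; 2, 1, 9].
Convergents (p_i = a_i*p_{i-1} + p_{i-2}, q_i = a_i*q_{i-1} + q_{i-2} with p_{-2}=0, p_{-1}=1, q_{-2}=1, q_{-1}=0), until the denominator exceeds 14:
  i=0: a_0=3, p_0 = 3*1 + 0 = 3, q_0 = 3*0 + 1 = 1.
  i=1: a_1=2, p_1 = 2*3 + 1 = 7, q_1 = 2*1 + 0 = 2.
  i=2: a_2=1, p_2 = 1*7 + 3 = 10, q_2 = 1*2 + 1 = 3.
  i=3: a_3=9, p_3 = 9*10 + 7 = 97, q_3 = 9*3 + 2 = 29.
q_3 = 29 > 14, so the last convergent with denominator <= 14 is p_2/q_2 = 10/3.
The closest fraction with denominator <= 14 is either p_2/q_2 or the intermediate fraction (k*p_2 + p_1)/(k*q_2 + q_1) with the largest k >= 1 whose denominator stays <= 14; these approach x as k grows, and every other convergent or intermediate fraction in range is farther away.
Largest k: floor((14 - q_1)/q_2) = floor((14 - 2)/3) = 4.
That gives (4*10 + 7)/(4*3 + 2) = 47/14.
Compare the errors: |x - 10/3| = |97*3 - 10*29|/(29*3) = 1/87, and |x - 47/14| = |97*14 - 47*29|/(29*14) = 5/406.
Cross-multiplying, 1*406 = 406 < 435 = 5*87, so 1/87 is smaller: the convergent 10/3 is closer to x than 47/14.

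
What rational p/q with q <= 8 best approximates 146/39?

15/4

Expand x = 146/39 as a continued fraction with the Euclidean algorithm:
  146 = 3*39 + 29, so a_0 = 3.
  39 = 1*29 + 10, so a_1 = 1.
  29 = 2*10 + 9, so a_2 = 2.
  10 = 1*9 + 1, so a_3 = 1.
  9 = 9*1 + 0, so a_4 = 9.
so x = [3; 1, 2, 1, 9].
Convergents (p_i = a_i*p_{i-1} + p_{i-2}, q_i = a_i*q_{i-1} + q_{i-2} with p_{-2}=0, p_{-1}=1, q_{-2}=1, q_{-1}=0), until the denominator exceeds 8:
  i=0: a_0=3, p_0 = 3*1 + 0 = 3, q_0 = 3*0 + 1 = 1.
  i=1: a_1=1, p_1 = 1*3 + 1 = 4, q_1 = 1*1 + 0 = 1.
  i=2: a_2=2, p_2 = 2*4 + 3 = 11, q_2 = 2*1 + 1 = 3.
  i=3: a_3=1, p_3 = 1*11 + 4 = 15, q_3 = 1*3 + 1 = 4.
  i=4: a_4=9, p_4 = 9*15 + 11 = 146, q_4 = 9*4 + 3 = 39.
q_4 = 39 > 8, so the last convergent with denominator <= 8 is p_3/q_3 = 15/4.
The closest fraction with denominator <= 8 is either p_3/q_3 or the intermediate fraction (k*p_3 + p_2)/(k*q_3 + q_2) with the largest k >= 1 whose denominator stays <= 8; these approach x as k grows, and every other convergent or intermediate fraction in range is farther away.
Largest k: floor((8 - q_2)/q_3) = floor((8 - 3)/4) = 1.
That gives (1*15 + 11)/(1*4 + 3) = 26/7.
Compare the errors: |x - 15/4| = |146*4 - 15*39|/(39*4) = 1/156, and |x - 26/7| = |146*7 - 26*39|/(39*7) = 8/273.
Cross-multiplying, 1*273 = 273 < 1248 = 8*156, so 1/156 is smaller: the convergent 15/4 is closer to x than 26/7.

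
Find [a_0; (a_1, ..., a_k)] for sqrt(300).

Write x_i = (sqrt(300) + m_i)/d_i with (m_0, d_0) = (0, 1). a_0 = floor(sqrt(300)) = 17, since 17^2 = 289 <= 300 < 324 = 18^2.
Iterate m_{i+1} = d_i*a_i - m_i, d_{i+1} = (300 - m_{i+1}^2)/d_i, a_{i+1} = floor((a_0 + m_{i+1})/d_{i+1}):
  m_1 = 1*17 - 0 = 17, d_1 = (300 - 17^2)/1 = 11/1 = 11, a_1 = floor((17 + 17)/11) = 3.
  m_2 = 11*3 - 17 = 16, d_2 = (300 - 16^2)/11 = 44/11 = 4, a_2 = floor((17 + 16)/4) = 8.
  m_3 = 4*8 - 16 = 16, d_3 = (300 - 16^2)/4 = 44/4 = 11, a_3 = floor((17 + 16)/11) = 3.
  m_4 = 11*3 - 16 = 17, d_4 = (300 - 17^2)/11 = 11/11 = 1, a_4 = floor((17 + 17)/1) = 34.
  m_5 = 1*34 - 17 = 17, d_5 = (300 - 17^2)/1 = 11/1 = 11: (m_5, d_5) = (m_1, d_1) = (17, 11), so from here the quotients repeat a_1, ..., a_4; the period length is 4.
Hence the expansion of sqrt(300) is a_0 = 17 followed by the repeating block 3, 8, 3, 34 (period 4).

[17; (3, 8, 3, 34)]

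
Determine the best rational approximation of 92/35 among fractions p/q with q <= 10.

21/8

Expand x = 92/35 as a continued fraction with the Euclidean algorithm:
  92 = 2*35 + 22, so a_0 = 2.
  35 = 1*22 + 13, so a_1 = 1.
  22 = 1*13 + 9, so a_2 = 1.
  13 = 1*9 + 4, so a_3 = 1.
  9 = 2*4 + 1, so a_4 = 2.
  4 = 4*1 + 0, so a_5 = 4.
so x = [2; 1, 1, 1, 2, 4].
Convergents (p_i = a_i*p_{i-1} + p_{i-2}, q_i = a_i*q_{i-1} + q_{i-2} with p_{-2}=0, p_{-1}=1, q_{-2}=1, q_{-1}=0), until the denominator exceeds 10:
  i=0: a_0=2, p_0 = 2*1 + 0 = 2, q_0 = 2*0 + 1 = 1.
  i=1: a_1=1, p_1 = 1*2 + 1 = 3, q_1 = 1*1 + 0 = 1.
  i=2: a_2=1, p_2 = 1*3 + 2 = 5, q_2 = 1*1 + 1 = 2.
  i=3: a_3=1, p_3 = 1*5 + 3 = 8, q_3 = 1*2 + 1 = 3.
  i=4: a_4=2, p_4 = 2*8 + 5 = 21, q_4 = 2*3 + 2 = 8.
  i=5: a_5=4, p_5 = 4*21 + 8 = 92, q_5 = 4*8 + 3 = 35.
q_5 = 35 > 10, so the last convergent with denominator <= 10 is p_4/q_4 = 21/8.
The closest fraction with denominator <= 10 is either p_4/q_4 or the intermediate fraction (k*p_4 + p_3)/(k*q_4 + q_3) with the largest k >= 1 whose denominator stays <= 10; these approach x as k grows, and every other convergent or intermediate fraction in range is farther away.
Largest k: floor((10 - q_3)/q_4) = floor((10 - 3)/8) = 0.
Since k = 0, no intermediate fraction beyond p_4/q_4 has denominator <= 10, so the convergent 21/8 is the closest (its error is |92*8 - 21*35|/(35*8) = 1/280).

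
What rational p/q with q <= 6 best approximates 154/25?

Expand x = 154/25 as a continued fraction with the Euclidean algorithm:
  154 = 6*25 + 4, so a_0 = 6.
  25 = 6*4 + 1, so a_1 = 6.
  4 = 4*1 + 0, so a_2 = 4.
so x = [6; 6, 4].
Convergents (p_i = a_i*p_{i-1} + p_{i-2}, q_i = a_i*q_{i-1} + q_{i-2} with p_{-2}=0, p_{-1}=1, q_{-2}=1, q_{-1}=0), until the denominator exceeds 6:
  i=0: a_0=6, p_0 = 6*1 + 0 = 6, q_0 = 6*0 + 1 = 1.
  i=1: a_1=6, p_1 = 6*6 + 1 = 37, q_1 = 6*1 + 0 = 6.
  i=2: a_2=4, p_2 = 4*37 + 6 = 154, q_2 = 4*6 + 1 = 25.
q_2 = 25 > 6, so the last convergent with denominator <= 6 is p_1/q_1 = 37/6.
The closest fraction with denominator <= 6 is either p_1/q_1 or the intermediate fraction (k*p_1 + p_0)/(k*q_1 + q_0) with the largest k >= 1 whose denominator stays <= 6; these approach x as k grows, and every other convergent or intermediate fraction in range is farther away.
Largest k: floor((6 - q_0)/q_1) = floor((6 - 1)/6) = 0.
Since k = 0, no intermediate fraction beyond p_1/q_1 has denominator <= 6, so the convergent 37/6 is the closest (its error is |154*6 - 37*25|/(25*6) = 1/150).

37/6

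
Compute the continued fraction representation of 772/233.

Run the Euclidean algorithm on 772 and 233; the successive quotients are the partial quotients a_0, a_1, ... (each step inverts the fractional part left over by the previous one):
  772 = 3*233 + 73, so a_0 = 3.
  233 = 3*73 + 14, so a_1 = 3.
  73 = 5*14 + 3, so a_2 = 5.
  14 = 4*3 + 2, so a_3 = 4.
  3 = 1*2 + 1, so a_4 = 1.
  2 = 2*1 + 0, so a_5 = 2.
The remainder reaches 0 after 6 divisions, so the expansion has 6 partial quotients, read off in order.

[3; 3, 5, 4, 1, 2]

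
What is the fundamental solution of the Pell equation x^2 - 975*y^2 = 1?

First expand sqrt(975) as a continued fraction. With x_i = (sqrt(975) + m_i)/d_i and (m_0, d_0) = (0, 1): a_0 = floor(sqrt(975)) = 31, since 31^2 = 961 <= 975 < 1024 = 32^2.
Iterate m_{i+1} = d_i*a_i - m_i, d_{i+1} = (975 - m_{i+1}^2)/d_i, a_{i+1} = floor((a_0 + m_{i+1})/d_{i+1}):
  m_1 = 1*31 - 0 = 31, d_1 = (975 - 31^2)/1 = 14/1 = 14, a_1 = floor((31 + 31)/14) = 4.
  m_2 = 14*4 - 31 = 25, d_2 = (975 - 25^2)/14 = 350/14 = 25, a_2 = floor((31 + 25)/25) = 2.
  m_3 = 25*2 - 25 = 25, d_3 = (975 - 25^2)/25 = 350/25 = 14, a_3 = floor((31 + 25)/14) = 4.
  m_4 = 14*4 - 25 = 31, d_4 = (975 - 31^2)/14 = 14/14 = 1, a_4 = floor((31 + 31)/1) = 62.
  m_5 = 1*62 - 31 = 31, d_5 = (975 - 31^2)/1 = 14/1 = 14: (m_5, d_5) = (m_1, d_1) = (31, 14), so from here the quotients repeat a_1, ..., a_4; the period length is 4.
So sqrt(975) = [31; (4, 2, 4, 62)] with period length k = 4.
k is even, so the fundamental solution of x^2 - 975y^2 = 1 is (p_{k-1}, q_{k-1}) = (p_3, q_3); compute convergents through index 3.
Convergents (p_i = a_i*p_{i-1} + p_{i-2}, q_i = a_i*q_{i-1} + q_{i-2} with p_{-2}=0, p_{-1}=1, q_{-2}=1, q_{-1}=0):
  i=0: a_0=31, p_0 = 31*1 + 0 = 31, q_0 = 31*0 + 1 = 1.
  i=1: a_1=4, p_1 = 4*31 + 1 = 125, q_1 = 4*1 + 0 = 4.
  i=2: a_2=2, p_2 = 2*125 + 31 = 281, q_2 = 2*4 + 1 = 9.
  i=3: a_3=4, p_3 = 4*281 + 125 = 1249, q_3 = 4*9 + 4 = 40.
Check: 1249^2 - 975*40^2 = 1560001 - 1560000 = 1, so (x, y) = (1249, 40) solves the equation, and by the theorem it is the least positive solution.

(x, y) = (1249, 40)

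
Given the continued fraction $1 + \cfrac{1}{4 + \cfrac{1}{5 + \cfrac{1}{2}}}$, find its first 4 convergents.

1/1, 5/4, 26/21, 57/46

Using the convergent recurrence p_i = a_i*p_{i-1} + p_{i-2}, q_i = a_i*q_{i-1} + q_{i-2} with p_{-2}=0, p_{-1}=1, q_{-2}=1, q_{-1}=0:
  i=0: a_0=1, p_0 = 1*1 + 0 = 1, q_0 = 1*0 + 1 = 1.
  i=1: a_1=4, p_1 = 4*1 + 1 = 5, q_1 = 4*1 + 0 = 4.
  i=2: a_2=5, p_2 = 5*5 + 1 = 26, q_2 = 5*4 + 1 = 21.
  i=3: a_3=2, p_3 = 2*26 + 5 = 57, q_3 = 2*21 + 4 = 46.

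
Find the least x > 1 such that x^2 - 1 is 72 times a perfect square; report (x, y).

First expand sqrt(72) as a continued fraction. With x_i = (sqrt(72) + m_i)/d_i and (m_0, d_0) = (0, 1): a_0 = floor(sqrt(72)) = 8, since 8^2 = 64 <= 72 < 81 = 9^2.
Iterate m_{i+1} = d_i*a_i - m_i, d_{i+1} = (72 - m_{i+1}^2)/d_i, a_{i+1} = floor((a_0 + m_{i+1})/d_{i+1}):
  m_1 = 1*8 - 0 = 8, d_1 = (72 - 8^2)/1 = 8/1 = 8, a_1 = floor((8 + 8)/8) = 2.
  m_2 = 8*2 - 8 = 8, d_2 = (72 - 8^2)/8 = 8/8 = 1, a_2 = floor((8 + 8)/1) = 16.
  m_3 = 1*16 - 8 = 8, d_3 = (72 - 8^2)/1 = 8/1 = 8: (m_3, d_3) = (m_1, d_1) = (8, 8), so from here the quotients repeat a_1, a_2; the period length is 2.
So sqrt(72) = [8; (2, 16)] with period length k = 2.
k is even, so the fundamental solution of x^2 - 72y^2 = 1 is (p_{k-1}, q_{k-1}) = (p_1, q_1); compute convergents through index 1.
Convergents (p_i = a_i*p_{i-1} + p_{i-2}, q_i = a_i*q_{i-1} + q_{i-2} with p_{-2}=0, p_{-1}=1, q_{-2}=1, q_{-1}=0):
  i=0: a_0=8, p_0 = 8*1 + 0 = 8, q_0 = 8*0 + 1 = 1.
  i=1: a_1=2, p_1 = 2*8 + 1 = 17, q_1 = 2*1 + 0 = 2.
Check: 17^2 - 72*2^2 = 289 - 288 = 1, so (x, y) = (17, 2) solves the equation, and by the theorem it is the least positive solution.

(x, y) = (17, 2)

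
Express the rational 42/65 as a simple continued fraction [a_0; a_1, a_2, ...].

Run the Euclidean algorithm on 42 and 65; the successive quotients are the partial quotients a_0, a_1, ... (each step inverts the fractional part left over by the previous one):
  42 = 0*65 + 42, so a_0 = 0.
  65 = 1*42 + 23, so a_1 = 1.
  42 = 1*23 + 19, so a_2 = 1.
  23 = 1*19 + 4, so a_3 = 1.
  19 = 4*4 + 3, so a_4 = 4.
  4 = 1*3 + 1, so a_5 = 1.
  3 = 3*1 + 0, so a_6 = 3.
The remainder reaches 0 after 7 divisions, so the expansion has 7 partial quotients, read off in order.

[0; 1, 1, 1, 4, 1, 3]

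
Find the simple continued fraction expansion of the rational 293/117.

Run the Euclidean algorithm on 293 and 117; the successive quotients are the partial quotients a_0, a_1, ... (each step inverts the fractional part left over by the previous one):
  293 = 2*117 + 59, so a_0 = 2.
  117 = 1*59 + 58, so a_1 = 1.
  59 = 1*58 + 1, so a_2 = 1.
  58 = 58*1 + 0, so a_3 = 58.
The remainder reaches 0 after 4 divisions, so the expansion has 4 partial quotients, read off in order.

[2; 1, 1, 58]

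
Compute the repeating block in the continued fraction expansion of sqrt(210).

[14; (2, 28)]

Write x_i = (sqrt(210) + m_i)/d_i with (m_0, d_0) = (0, 1). a_0 = floor(sqrt(210)) = 14, since 14^2 = 196 <= 210 < 225 = 15^2.
Iterate m_{i+1} = d_i*a_i - m_i, d_{i+1} = (210 - m_{i+1}^2)/d_i, a_{i+1} = floor((a_0 + m_{i+1})/d_{i+1}):
  m_1 = 1*14 - 0 = 14, d_1 = (210 - 14^2)/1 = 14/1 = 14, a_1 = floor((14 + 14)/14) = 2.
  m_2 = 14*2 - 14 = 14, d_2 = (210 - 14^2)/14 = 14/14 = 1, a_2 = floor((14 + 14)/1) = 28.
  m_3 = 1*28 - 14 = 14, d_3 = (210 - 14^2)/1 = 14/1 = 14: (m_3, d_3) = (m_1, d_1) = (14, 14), so from here the quotients repeat a_1, a_2; the period length is 2.
Hence the expansion of sqrt(210) is a_0 = 14 followed by the repeating block 2, 28 (period 2).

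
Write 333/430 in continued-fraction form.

Run the Euclidean algorithm on 333 and 430; the successive quotients are the partial quotients a_0, a_1, ... (each step inverts the fractional part left over by the previous one):
  333 = 0*430 + 333, so a_0 = 0.
  430 = 1*333 + 97, so a_1 = 1.
  333 = 3*97 + 42, so a_2 = 3.
  97 = 2*42 + 13, so a_3 = 2.
  42 = 3*13 + 3, so a_4 = 3.
  13 = 4*3 + 1, so a_5 = 4.
  3 = 3*1 + 0, so a_6 = 3.
The remainder reaches 0 after 7 divisions, so the expansion has 7 partial quotients, read off in order.

[0; 1, 3, 2, 3, 4, 3]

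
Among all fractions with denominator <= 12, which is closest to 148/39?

19/5

Expand x = 148/39 as a continued fraction with the Euclidean algorithm:
  148 = 3*39 + 31, so a_0 = 3.
  39 = 1*31 + 8, so a_1 = 1.
  31 = 3*8 + 7, so a_2 = 3.
  8 = 1*7 + 1, so a_3 = 1.
  7 = 7*1 + 0, so a_4 = 7.
so x = [3; 1, 3, 1, 7].
Convergents (p_i = a_i*p_{i-1} + p_{i-2}, q_i = a_i*q_{i-1} + q_{i-2} with p_{-2}=0, p_{-1}=1, q_{-2}=1, q_{-1}=0), until the denominator exceeds 12:
  i=0: a_0=3, p_0 = 3*1 + 0 = 3, q_0 = 3*0 + 1 = 1.
  i=1: a_1=1, p_1 = 1*3 + 1 = 4, q_1 = 1*1 + 0 = 1.
  i=2: a_2=3, p_2 = 3*4 + 3 = 15, q_2 = 3*1 + 1 = 4.
  i=3: a_3=1, p_3 = 1*15 + 4 = 19, q_3 = 1*4 + 1 = 5.
  i=4: a_4=7, p_4 = 7*19 + 15 = 148, q_4 = 7*5 + 4 = 39.
q_4 = 39 > 12, so the last convergent with denominator <= 12 is p_3/q_3 = 19/5.
The closest fraction with denominator <= 12 is either p_3/q_3 or the intermediate fraction (k*p_3 + p_2)/(k*q_3 + q_2) with the largest k >= 1 whose denominator stays <= 12; these approach x as k grows, and every other convergent or intermediate fraction in range is farther away.
Largest k: floor((12 - q_2)/q_3) = floor((12 - 4)/5) = 1.
That gives (1*19 + 15)/(1*5 + 4) = 34/9.
Compare the errors: |x - 19/5| = |148*5 - 19*39|/(39*5) = 1/195, and |x - 34/9| = |148*9 - 34*39|/(39*9) = 6/351.
Cross-multiplying, 1*351 = 351 < 1170 = 6*195, so 1/195 is smaller: the convergent 19/5 is closer to x than 34/9.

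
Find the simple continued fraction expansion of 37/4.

Run the Euclidean algorithm on 37 and 4; the successive quotients are the partial quotients a_0, a_1, ... (each step inverts the fractional part left over by the previous one):
  37 = 9*4 + 1, so a_0 = 9.
  4 = 4*1 + 0, so a_1 = 4.
The remainder reaches 0 after 2 divisions, so the expansion has 2 partial quotients, read off in order.

[9; 4]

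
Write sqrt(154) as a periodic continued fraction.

[12; (2, 2, 3, 1, 2, 1, 3, 2, 2, 24)]

Write x_i = (sqrt(154) + m_i)/d_i with (m_0, d_0) = (0, 1). a_0 = floor(sqrt(154)) = 12, since 12^2 = 144 <= 154 < 169 = 13^2.
Iterate m_{i+1} = d_i*a_i - m_i, d_{i+1} = (154 - m_{i+1}^2)/d_i, a_{i+1} = floor((a_0 + m_{i+1})/d_{i+1}):
  m_1 = 1*12 - 0 = 12, d_1 = (154 - 12^2)/1 = 10/1 = 10, a_1 = floor((12 + 12)/10) = 2.
  m_2 = 10*2 - 12 = 8, d_2 = (154 - 8^2)/10 = 90/10 = 9, a_2 = floor((12 + 8)/9) = 2.
  m_3 = 9*2 - 8 = 10, d_3 = (154 - 10^2)/9 = 54/9 = 6, a_3 = floor((12 + 10)/6) = 3.
  m_4 = 6*3 - 10 = 8, d_4 = (154 - 8^2)/6 = 90/6 = 15, a_4 = floor((12 + 8)/15) = 1.
  m_5 = 15*1 - 8 = 7, d_5 = (154 - 7^2)/15 = 105/15 = 7, a_5 = floor((12 + 7)/7) = 2.
  m_6 = 7*2 - 7 = 7, d_6 = (154 - 7^2)/7 = 105/7 = 15, a_6 = floor((12 + 7)/15) = 1.
  m_7 = 15*1 - 7 = 8, d_7 = (154 - 8^2)/15 = 90/15 = 6, a_7 = floor((12 + 8)/6) = 3.
  m_8 = 6*3 - 8 = 10, d_8 = (154 - 10^2)/6 = 54/6 = 9, a_8 = floor((12 + 10)/9) = 2.
  m_9 = 9*2 - 10 = 8, d_9 = (154 - 8^2)/9 = 90/9 = 10, a_9 = floor((12 + 8)/10) = 2.
  m_10 = 10*2 - 8 = 12, d_10 = (154 - 12^2)/10 = 10/10 = 1, a_10 = floor((12 + 12)/1) = 24.
  m_11 = 1*24 - 12 = 12, d_11 = (154 - 12^2)/1 = 10/1 = 10: (m_11, d_11) = (m_1, d_1) = (12, 10), so from here the quotients repeat a_1, ..., a_10; the period length is 10.
Hence the expansion of sqrt(154) is a_0 = 12 followed by the repeating block 2, 2, 3, 1, 2, 1, 3, 2, 2, 24 (period 10).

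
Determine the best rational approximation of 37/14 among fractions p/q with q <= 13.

Expand x = 37/14 as a continued fraction with the Euclidean algorithm:
  37 = 2*14 + 9, so a_0 = 2.
  14 = 1*9 + 5, so a_1 = 1.
  9 = 1*5 + 4, so a_2 = 1.
  5 = 1*4 + 1, so a_3 = 1.
  4 = 4*1 + 0, so a_4 = 4.
so x = [2; 1, 1, 1, 4].
Convergents (p_i = a_i*p_{i-1} + p_{i-2}, q_i = a_i*q_{i-1} + q_{i-2} with p_{-2}=0, p_{-1}=1, q_{-2}=1, q_{-1}=0), until the denominator exceeds 13:
  i=0: a_0=2, p_0 = 2*1 + 0 = 2, q_0 = 2*0 + 1 = 1.
  i=1: a_1=1, p_1 = 1*2 + 1 = 3, q_1 = 1*1 + 0 = 1.
  i=2: a_2=1, p_2 = 1*3 + 2 = 5, q_2 = 1*1 + 1 = 2.
  i=3: a_3=1, p_3 = 1*5 + 3 = 8, q_3 = 1*2 + 1 = 3.
  i=4: a_4=4, p_4 = 4*8 + 5 = 37, q_4 = 4*3 + 2 = 14.
q_4 = 14 > 13, so the last convergent with denominator <= 13 is p_3/q_3 = 8/3.
The closest fraction with denominator <= 13 is either p_3/q_3 or the intermediate fraction (k*p_3 + p_2)/(k*q_3 + q_2) with the largest k >= 1 whose denominator stays <= 13; these approach x as k grows, and every other convergent or intermediate fraction in range is farther away.
Largest k: floor((13 - q_2)/q_3) = floor((13 - 2)/3) = 3.
That gives (3*8 + 5)/(3*3 + 2) = 29/11.
Compare the errors: |x - 8/3| = |37*3 - 8*14|/(14*3) = 1/42, and |x - 29/11| = |37*11 - 29*14|/(14*11) = 1/154.
Cross-multiplying, 1*42 = 42 < 154 = 1*154, so 1/154 is smaller: the intermediate fraction 29/11 is closer to x than 8/3.

29/11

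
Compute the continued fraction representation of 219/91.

[2; 2, 2, 5, 1, 2]

Run the Euclidean algorithm on 219 and 91; the successive quotients are the partial quotients a_0, a_1, ... (each step inverts the fractional part left over by the previous one):
  219 = 2*91 + 37, so a_0 = 2.
  91 = 2*37 + 17, so a_1 = 2.
  37 = 2*17 + 3, so a_2 = 2.
  17 = 5*3 + 2, so a_3 = 5.
  3 = 1*2 + 1, so a_4 = 1.
  2 = 2*1 + 0, so a_5 = 2.
The remainder reaches 0 after 6 divisions, so the expansion has 6 partial quotients, read off in order.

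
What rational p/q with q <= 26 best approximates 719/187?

50/13

Expand x = 719/187 as a continued fraction with the Euclidean algorithm:
  719 = 3*187 + 158, so a_0 = 3.
  187 = 1*158 + 29, so a_1 = 1.
  158 = 5*29 + 13, so a_2 = 5.
  29 = 2*13 + 3, so a_3 = 2.
  13 = 4*3 + 1, so a_4 = 4.
  3 = 3*1 + 0, so a_5 = 3.
so x = [3; 1, 5, 2, 4, 3].
Convergents (p_i = a_i*p_{i-1} + p_{i-2}, q_i = a_i*q_{i-1} + q_{i-2} with p_{-2}=0, p_{-1}=1, q_{-2}=1, q_{-1}=0), until the denominator exceeds 26:
  i=0: a_0=3, p_0 = 3*1 + 0 = 3, q_0 = 3*0 + 1 = 1.
  i=1: a_1=1, p_1 = 1*3 + 1 = 4, q_1 = 1*1 + 0 = 1.
  i=2: a_2=5, p_2 = 5*4 + 3 = 23, q_2 = 5*1 + 1 = 6.
  i=3: a_3=2, p_3 = 2*23 + 4 = 50, q_3 = 2*6 + 1 = 13.
  i=4: a_4=4, p_4 = 4*50 + 23 = 223, q_4 = 4*13 + 6 = 58.
q_4 = 58 > 26, so the last convergent with denominator <= 26 is p_3/q_3 = 50/13.
The closest fraction with denominator <= 26 is either p_3/q_3 or the intermediate fraction (k*p_3 + p_2)/(k*q_3 + q_2) with the largest k >= 1 whose denominator stays <= 26; these approach x as k grows, and every other convergent or intermediate fraction in range is farther away.
Largest k: floor((26 - q_2)/q_3) = floor((26 - 6)/13) = 1.
That gives (1*50 + 23)/(1*13 + 6) = 73/19.
Compare the errors: |x - 50/13| = |719*13 - 50*187|/(187*13) = 3/2431, and |x - 73/19| = |719*19 - 73*187|/(187*19) = 10/3553.
Cross-multiplying, 3*3553 = 10659 < 24310 = 10*2431, so 3/2431 is smaller: the convergent 50/13 is closer to x than 73/19.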